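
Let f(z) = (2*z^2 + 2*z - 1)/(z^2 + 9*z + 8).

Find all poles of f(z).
The singularities of f are the zeros of the denominator. Factoring,
  z^2 + 9*z + 8 = (z + 8)*(z + 1)
so the candidates are z = -8, z = -1.

Check the numerator P(z) = 2*z^2 + 2*z - 1 at each one:
  P(-8) = 111 ≠ 0, so z = -8 is a (simple) pole.
  P(-1) = -1 ≠ 0, so z = -1 is a (simple) pole.

Poles of f: {-8, -1}

Final answer: {-8, -1}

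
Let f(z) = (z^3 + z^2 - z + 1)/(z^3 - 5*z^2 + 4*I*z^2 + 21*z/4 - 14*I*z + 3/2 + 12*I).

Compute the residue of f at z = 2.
-484/185 - 352*I/185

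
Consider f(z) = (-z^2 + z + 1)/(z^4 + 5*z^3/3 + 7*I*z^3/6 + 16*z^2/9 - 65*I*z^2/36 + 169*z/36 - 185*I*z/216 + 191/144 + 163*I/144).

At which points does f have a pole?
The singularities of f are the zeros of the denominator. Factoring,
  z^4 + 5*z^3/3 + 7*I*z^3/6 + 16*z^2/9 - 65*I*z^2/36 + 169*z/36 - 185*I*z/216 + 191/144 + 163*I/144 = (z + 3/2 + 3*I/2)*(z - 2/3 - 3*I/2)*(z + 1/2 + 2*I/3)*(z + 1/3 + I/2)
so the candidates are z = -3/2 - 3*I/2, z = 2/3 + 3*I/2, z = -1/2 - 2*I/3, z = -1/3 - I/2.

Check the numerator P(z) = -z^2 + z + 1 at each one:
  P(-3/2 - 3*I/2) = -1/2 - 6*I ≠ 0, so z = -3/2 - 3*I/2 is a (simple) pole.
  P(2/3 + 3*I/2) = 125/36 - I/2 ≠ 0, so z = 2/3 + 3*I/2 is a (simple) pole.
  P(-1/2 - 2*I/3) = 25/36 - 4*I/3 ≠ 0, so z = -1/2 - 2*I/3 is a (simple) pole.
  P(-1/3 - I/2) = 29/36 - 5*I/6 ≠ 0, so z = -1/3 - I/2 is a (simple) pole.

Poles of f: {-3/2 - 3*I/2, -1/2 - 2*I/3, -1/3 - I/2, 2/3 + 3*I/2}

Final answer: {-3/2 - 3*I/2, -1/2 - 2*I/3, -1/3 - I/2, 2/3 + 3*I/2}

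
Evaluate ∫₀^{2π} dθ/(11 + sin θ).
Call the integral J. The integrand is 2π-periodic and we integrate over a full period, so shifting θ does not change the value (θ → θ + π/2 turns sin θ into cos θ). Hence
  J = ∫₀^{2π} dθ/(11 + cos θ).
Put z = e^{iθ}: then cos θ = (z + 1/z)/2, dθ = dz/(iz), and z runs once counterclockwise around |z| = 1:
  J = ∮_{|z|=1} 1/(11 + (z + 1/z)/2) · dz/(iz) = (2/i) ∮_{|z|=1} dz/(z^2 + 22*z + 1).
The roots of z^2 + 22*z + 1 are z = (-11 ± sqrt(11^2 - 1^2)), with sqrt(120) = 2*sqrt(30); their product is 1, so only z₊ = -11 + 2*sqrt(30) lies inside the unit circle (z₋ = -11 - 2*sqrt(30) lies outside).
z₊ is a simple zero of q(z) = z^2 + 22*z + 1, so Res(1/q, z₊) = 1/q'(z₊) with q'(z) = 2*z + 22; and q'(z₊) = (z₊ - z₋) = 4*sqrt(30).
Therefore J = (2/i) · 2πi · 1/(4*sqrt(30)) = 2*pi/(2*sqrt(30)) = sqrt(30)*pi/30

Final answer: sqrt(30)*pi/30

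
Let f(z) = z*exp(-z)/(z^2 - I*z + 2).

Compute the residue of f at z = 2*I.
Write f(z) = P(z)/Q(z) with P(z) = z*exp(-z) and Q(z) = z^2 - I*z + 2.
The denominator factors as Q(z) = (z - 2*I)*(z + I), so z = 2*I is a simple zero of Q and P is analytic there; z = 2*I is therefore a simple pole and
  Res(f, z₀) = P(z₀)/Q'(z₀).

Q'(z) = 2*z - I, so Q'(2*I) = 3*I.
P(2*I) = 2*I*exp(-2*I).

Res(f, 2*I) = (2*I*exp(-2*I))/(3*I) = 2*exp(-2*I)/3

Final answer: 2*exp(-2*I)/3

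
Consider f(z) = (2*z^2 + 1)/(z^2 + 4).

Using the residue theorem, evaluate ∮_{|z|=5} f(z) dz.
By the residue theorem, ∮_C f(z) dz = 2πi · (sum of the residues of f at the poles inside |z| = 5).

The denominator factors as (z - 2*I)*(z + 2*I), so the singularities of f are simple poles at z = 2*I, z = -2*I.
  |2*I|² = 4 < 25 = 5², so this pole is inside the contour.
  |-2*I|² = 4 < 25 = 5², so this pole is inside the contour.

With P(z) = 2*z^2 + 1 and Q(z) = z^2 + 4, each pole is simple, so Res(f, z₀) = P(z₀)/Q'(z₀) with Q'(z) = 2*z.
  Res(f, 2*I) = P(2*I)/Q'(2*I) = (-7)/(4*I) = 7*I/4
  Res(f, -2*I) = P(-2*I)/Q'(-2*I) = (-7)/(-4*I) = -7*I/4

Sum of residues inside C: 0
∮_C f(z) dz = 2πi · (0) = 0

Final answer: 0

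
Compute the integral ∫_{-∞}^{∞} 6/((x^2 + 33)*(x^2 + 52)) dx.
pi*(-33*sqrt(13) + 26*sqrt(33))/2717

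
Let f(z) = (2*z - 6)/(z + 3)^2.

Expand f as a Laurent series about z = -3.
Put w = z - (-3), i.e. z = w - 3. The denominator is w^2, so it suffices to rewrite the numerator in powers of w.

P(z) = 2*z - 6
P(w - 3) = -12 + 2*w

Dividing each term by w^2:
  f = -12/w^2 + 2/w

Substituting back w = z + 3:
  f(z) = -12/(z + 3)^2 + 2/(z + 3)

The series is finite because the numerator is a polynomial; the negative powers form the principal part, and the coefficient of 1/(z + 3) gives Res(f, -3) = 2.

Final answer: -12/(z + 3)^2 + 2/(z + 3)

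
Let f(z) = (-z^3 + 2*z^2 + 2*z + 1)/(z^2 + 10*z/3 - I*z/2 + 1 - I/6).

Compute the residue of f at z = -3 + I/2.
Write f(z) = P(z)/Q(z) with P(z) = -z^3 + 2*z^2 + 2*z + 1 and Q(z) = z^2 + 10*z/3 - I*z/2 + 1 - I/6.
The denominator factors as Q(z) = (z + 1/3)*(z + 3 - I/2), so z = -3 + I/2 is a simple zero of Q and P is analytic there; z = -3 + I/2 is therefore a simple pole and
  Res(f, z₀) = P(z₀)/Q'(z₀).

Q'(z) = 2*z + 10/3 - I/2, so Q'(-3 + I/2) = -8/3 + I/2.
P(-3 + I/2) = 149/4 - 147*I/8.

Res(f, -3 + I/2) = (149/4 - 147*I/8)/(-8/3 + I/2) = -15627/1060 + 2187*I/530

Final answer: -15627/1060 + 2187*I/530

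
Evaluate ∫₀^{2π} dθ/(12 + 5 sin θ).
Call the integral J. The integrand is 2π-periodic and we integrate over a full period, so shifting θ does not change the value (θ → θ + π/2 turns sin θ into cos θ). Hence
  J = ∫₀^{2π} dθ/(12 + 5 cos θ).
Put z = e^{iθ}: then cos θ = (z + 1/z)/2, dθ = dz/(iz), and z runs once counterclockwise around |z| = 1:
  J = ∮_{|z|=1} 1/(12 + 5*(z + 1/z)/2) · dz/(iz) = (2/i) ∮_{|z|=1} dz/(5*z^2 + 24*z + 5).
The roots of 5*z^2 + 24*z + 5 are z = (-12 ± sqrt(12^2 - 5^2))/5, with sqrt(119) = sqrt(119); their product is 1, so only z₊ = -12/5 + sqrt(119)/5 lies inside the unit circle (z₋ = -12/5 - sqrt(119)/5 lies outside).
z₊ is a simple zero of q(z) = 5*z^2 + 24*z + 5, so Res(1/q, z₊) = 1/q'(z₊) with q'(z) = 10*z + 24; and q'(z₊) = 5*(z₊ - z₋) = 2*sqrt(119).
Therefore J = (2/i) · 2πi · 1/(2*sqrt(119)) = 2*pi/(sqrt(119)) = 2*sqrt(119)*pi/119

Final answer: 2*sqrt(119)*pi/119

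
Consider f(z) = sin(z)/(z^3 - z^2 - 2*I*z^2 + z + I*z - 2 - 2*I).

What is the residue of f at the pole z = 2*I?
(-1/6 - I/6)*sinh(2)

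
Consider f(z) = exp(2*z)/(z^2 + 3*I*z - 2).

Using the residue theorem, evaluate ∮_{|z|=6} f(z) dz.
By the residue theorem, ∮_C f(z) dz = 2πi · (sum of the residues of f at the poles inside |z| = 6).

The denominator factors as (z + I)*(z + 2*I), so the singularities of f are simple poles at z = -I, z = -2*I.
  |-I|² = 1 < 36 = 6², so this pole is inside the contour.
  |-2*I|² = 4 < 36 = 6², so this pole is inside the contour.

With P(z) = exp(2*z) and Q(z) = z^2 + 3*I*z - 2, each pole is simple, so Res(f, z₀) = P(z₀)/Q'(z₀) with Q'(z) = 2*z + 3*I.
  Res(f, -I) = P(-I)/Q'(-I) = (exp(-2*I))/(I) = -I*exp(-2*I)
  Res(f, -2*I) = P(-2*I)/Q'(-2*I) = (exp(-4*I))/(-I) = I*exp(-4*I)

Sum of residues inside C: I*exp(-4*I) - I*exp(-2*I)
∮_C f(z) dz = 2πi · (I*exp(-4*I) - I*exp(-2*I)) = 2*pi*exp(-2*I) - 2*pi*exp(-4*I)

Final answer: 2*pi*exp(-2*I) - 2*pi*exp(-4*I)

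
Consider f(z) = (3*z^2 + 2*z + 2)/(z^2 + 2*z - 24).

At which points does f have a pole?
{-6, 4}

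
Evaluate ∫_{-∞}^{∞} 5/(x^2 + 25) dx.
Let f(z) = 5/(z^2 + 25). The denominator has no real zeros and deg Q - deg P = 2 ≥ 2, so the integral of f over the upper semicircle |z| = R tends to 0 as R → ∞. Closing the contour in the upper half-plane,
  ∫_{-∞}^{∞} f(x) dx = 2πi · Σ Res(f, z_k)  over the poles with Im z_k > 0.

Zeros of the denominator: z^2 + 25 = 0 gives z = ±5*I.
Upper half-plane: z = 5*I (simple).

Each pole is a simple zero of Q(z) = z^2 + 25, so Res(f, z₀) = P(z₀)/Q'(z₀) with P(z) = 5, Q'(z) = 2*z:
  Res(f, 5*I) = (5)/(10*I) = -I/2

∫_{-∞}^{∞} f(x) dx = 2πi · (-I/2) = pi

Final answer: pi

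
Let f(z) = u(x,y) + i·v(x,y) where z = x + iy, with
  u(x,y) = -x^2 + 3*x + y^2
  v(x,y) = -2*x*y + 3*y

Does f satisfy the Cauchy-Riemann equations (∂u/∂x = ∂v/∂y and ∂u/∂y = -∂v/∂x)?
∂u/∂x = 3 - 2*x
∂v/∂y = 3 - 2*x
∂u/∂y = 2*y
∂v/∂x = -2*y
∂u/∂x = ∂v/∂y and ∂u/∂y = -∂v/∂x hold identically; f is analytic.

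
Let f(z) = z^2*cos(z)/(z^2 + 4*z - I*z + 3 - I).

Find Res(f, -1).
Write f(z) = P(z)/Q(z) with P(z) = z^2*cos(z) and Q(z) = z^2 + 4*z - I*z + 3 - I.
The denominator factors as Q(z) = (z + 1)*(z + 3 - I), so z = -1 is a simple zero of Q and P is analytic there; z = -1 is therefore a simple pole and
  Res(f, z₀) = P(z₀)/Q'(z₀).

Q'(z) = 2*z + 4 - I, so Q'(-1) = 2 - I.
P(-1) = cos(1).

Res(f, -1) = (cos(1))/(2 - I) = (2/5 + I/5)*cos(1)

Final answer: (2/5 + I/5)*cos(1)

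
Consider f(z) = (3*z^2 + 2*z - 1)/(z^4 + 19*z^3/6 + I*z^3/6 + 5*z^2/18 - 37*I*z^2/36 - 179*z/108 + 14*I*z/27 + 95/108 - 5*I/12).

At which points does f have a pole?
The singularities of f are the zeros of the denominator. Factoring,
  z^4 + 19*z^3/6 + I*z^3/6 + 5*z^2/18 - 37*I*z^2/36 - 179*z/108 + 14*I*z/27 + 95/108 - 5*I/12 = (z + 1 - I/2)*(z + 3 + 2*I/3)*(z - 1/3 + I/3)*(z - 1/2 - I/3)
so the candidates are z = -1 + I/2, z = -3 - 2*I/3, z = 1/3 - I/3, z = 1/2 + I/3.

Check the numerator P(z) = 3*z^2 + 2*z - 1 at each one:
  P(-1 + I/2) = -3/4 - 2*I ≠ 0, so z = -1 + I/2 is a (simple) pole.
  P(-3 - 2*I/3) = 56/3 + 32*I/3 ≠ 0, so z = -3 - 2*I/3 is a (simple) pole.
  P(1/3 - I/3) = -1/3 - 4*I/3 ≠ 0, so z = 1/3 - I/3 is a (simple) pole.
  P(1/2 + I/3) = 5/12 + 5*I/3 ≠ 0, so z = 1/2 + I/3 is a (simple) pole.

Poles of f: {-3 - 2*I/3, -1 + I/2, 1/3 - I/3, 1/2 + I/3}

Final answer: {-3 - 2*I/3, -1 + I/2, 1/3 - I/3, 1/2 + I/3}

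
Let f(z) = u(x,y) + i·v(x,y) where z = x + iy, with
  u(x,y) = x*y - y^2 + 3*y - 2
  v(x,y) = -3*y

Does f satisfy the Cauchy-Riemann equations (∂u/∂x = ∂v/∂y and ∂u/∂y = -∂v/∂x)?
∂u/∂x = y
∂v/∂y = -3
∂u/∂y = x - 2*y + 3
∂v/∂x = 0
∂u/∂x ≠ ∂v/∂y and ∂u/∂y ≠ -∂v/∂x; the Cauchy-Riemann equations are not satisfied, so f is not analytic.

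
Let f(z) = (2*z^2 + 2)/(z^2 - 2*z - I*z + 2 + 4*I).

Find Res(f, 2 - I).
40/13 + 8*I/13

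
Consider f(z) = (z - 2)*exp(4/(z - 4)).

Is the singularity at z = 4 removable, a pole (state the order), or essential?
essential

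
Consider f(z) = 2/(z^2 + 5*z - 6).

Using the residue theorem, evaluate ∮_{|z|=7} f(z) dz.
By the residue theorem, ∮_C f(z) dz = 2πi · (sum of the residues of f at the poles inside |z| = 7).

The denominator factors as (z - 1)*(z + 6), so the singularities of f are simple poles at z = 1, z = -6.
  |1|² = 1 < 49 = 7², so this pole is inside the contour.
  |-6|² = 36 < 49 = 7², so this pole is inside the contour.

With P(z) = 2 and Q(z) = z^2 + 5*z - 6, each pole is simple, so Res(f, z₀) = P(z₀)/Q'(z₀) with Q'(z) = 2*z + 5.
  Res(f, 1) = P(1)/Q'(1) = (2)/(7) = 2/7
  Res(f, -6) = P(-6)/Q'(-6) = (2)/(-7) = -2/7

Sum of residues inside C: 0
∮_C f(z) dz = 2πi · (0) = 0

Final answer: 0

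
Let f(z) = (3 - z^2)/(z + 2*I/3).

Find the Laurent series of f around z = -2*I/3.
Put w = z - (-2*I/3), i.e. z = w - 2*I/3. The denominator is w, so it suffices to rewrite the numerator in powers of w.

P(z) = 3 - z^2
P(w - 2*I/3) = 31/9 + 4*I*w/3 - w^2

Dividing each term by w:
  f = 31/(9*w) + 4*I/3 - w

Substituting back w = z + 2*I/3:
  f(z) = 31/(9*(z + 2*I/3)) + 4*I/3 - (z + 2*I/3)

The series is finite because the numerator is a polynomial; the negative powers form the principal part, and the coefficient of 1/(z + 2*I/3) gives Res(f, -2*I/3) = 31/9.

Final answer: 31/(9*(z + 2*I/3)) + 4*I/3 - (z + 2*I/3)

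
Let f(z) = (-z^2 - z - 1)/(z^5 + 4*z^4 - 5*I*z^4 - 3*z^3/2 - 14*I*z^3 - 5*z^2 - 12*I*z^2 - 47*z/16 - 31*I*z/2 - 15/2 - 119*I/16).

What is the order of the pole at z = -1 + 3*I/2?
Factor the denominator:
  z^5 + 4*z^4 - 5*I*z^4 - 3*z^3/2 - 14*I*z^3 - 5*z^2 - 12*I*z^2 - 47*z/16 - 31*I*z/2 - 15/2 - 119*I/16 = (z + 1 - 3*I/2)^4*(z + I)

The numerator P(z) = -z^2 - z - 1 has P(-1 + 3*I/2) = 5/4 + 3*I/2 ≠ 0, so no factor of (z + 1 - 3*I/2) cancels.
Near z = -1 + 3*I/2 we can therefore write f(z) = g(z)/(z + 1 - 3*I/2)^4 with g analytic at -1 + 3*I/2 and g(-1 + 3*I/2) ≠ 0 (g is the numerator divided by the remaining denominator factors).

Hence z = -1 + 3*I/2 is a pole of order 4.

Final answer: 4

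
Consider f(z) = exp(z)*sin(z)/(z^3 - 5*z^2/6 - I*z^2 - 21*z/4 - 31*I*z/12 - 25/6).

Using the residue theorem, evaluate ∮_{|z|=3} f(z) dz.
pi*(-92/305 - 36*I/305)*exp(-3/2 - I/2)*sin(3/2 + I/2) + pi*(10584/30073 + 6624*I/30073)*exp(-2/3 + I/2)*sin(2/3 - I/2)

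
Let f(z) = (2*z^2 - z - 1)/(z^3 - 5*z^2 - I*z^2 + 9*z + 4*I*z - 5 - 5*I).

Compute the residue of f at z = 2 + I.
7/2 - 3*I/2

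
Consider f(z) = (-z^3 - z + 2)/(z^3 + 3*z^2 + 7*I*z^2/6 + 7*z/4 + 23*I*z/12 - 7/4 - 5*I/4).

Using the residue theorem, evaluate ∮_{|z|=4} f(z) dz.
By the residue theorem, ∮_C f(z) dz = 2πi · (sum of the residues of f at the poles inside |z| = 4).

The denominator factors as (z - 1/2)*(z + 3/2 + 3*I/2)*(z + 2 - I/3), so the singularities of f are simple poles at z = 1/2, z = -3/2 - 3*I/2, z = -2 + I/3.
  |1/2|² = 1/4 < 16 = 4², so this pole is inside the contour.
  |-3/2 - 3*I/2|² = 9/2 < 16 = 4², so this pole is inside the contour.
  |-2 + I/3|² = 37/9 < 16 = 4², so this pole is inside the contour.

With P(z) = -z^3 - z + 2 and Q(z) = z^3 + 3*z^2 + 7*I*z^2/6 + 7*z/4 + 23*I*z/12 - 7/4 - 5*I/4, each pole is simple, so Res(f, z₀) = P(z₀)/Q'(z₀) with Q'(z) = 3*z^2 + 6*z + 7*I*z/3 + 7/4 + 23*I/12.
  Res(f, 1/2) = P(1/2)/Q'(1/2) = (11/8)/(11/2 + 37*I/12) = 1089/5725 - 1221*I/11450
  Res(f, -3/2 - 3*I/2) = P(-3/2 - 3*I/2)/Q'(-3/2 - 3*I/2) = (-13/4 + 33*I/4)/(-15/4 + 35*I/12) = 522/325 - 309*I/325
  Res(f, -2 + I/3) = P(-2 + I/3)/Q'(-2 + I/3) = (34/3 - 116*I/27)/(23/36 - 19*I/4) = 17916/14885 + 99316*I/44655

Sum of residues inside C: 3 + 7*I/6
∮_C f(z) dz = 2πi · (3 + 7*I/6) = pi*(-7/3 + 6*I)

Final answer: pi*(-7/3 + 6*I)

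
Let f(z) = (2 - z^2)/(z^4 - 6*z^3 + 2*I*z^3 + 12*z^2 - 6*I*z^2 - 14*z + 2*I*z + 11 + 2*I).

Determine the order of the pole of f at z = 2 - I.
3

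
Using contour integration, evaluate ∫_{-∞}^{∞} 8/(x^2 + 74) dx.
Let f(z) = 8/(z^2 + 74). The denominator has no real zeros and deg Q - deg P = 2 ≥ 2, so the integral of f over the upper semicircle |z| = R tends to 0 as R → ∞. Closing the contour in the upper half-plane,
  ∫_{-∞}^{∞} f(x) dx = 2πi · Σ Res(f, z_k)  over the poles with Im z_k > 0.

Zeros of the denominator: z^2 + 74 = 0 gives z = ±sqrt(74)*I.
Upper half-plane: z = sqrt(74)*I (simple).

Each pole is a simple zero of Q(z) = z^2 + 74, so Res(f, z₀) = P(z₀)/Q'(z₀) with P(z) = 8, Q'(z) = 2*z:
  Res(f, sqrt(74)*I) = (8)/(2*sqrt(74)*I) = -2*sqrt(74)*I/37

∫_{-∞}^{∞} f(x) dx = 2πi · (-2*sqrt(74)*I/37) = 4*sqrt(74)*pi/37

Final answer: 4*sqrt(74)*pi/37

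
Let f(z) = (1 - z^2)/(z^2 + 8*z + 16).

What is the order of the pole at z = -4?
Factor the denominator:
  z^2 + 8*z + 16 = (z + 4)^2

The numerator P(z) = 1 - z^2 has P(-4) = -15 ≠ 0, so no factor of (z + 4) cancels.
Near z = -4 we can therefore write f(z) = g(z)/(z + 4)^2 with g analytic at -4 and g(-4) ≠ 0 (g is just the numerator).

Hence z = -4 is a pole of order 2.

Final answer: 2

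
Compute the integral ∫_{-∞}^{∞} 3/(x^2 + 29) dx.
Let f(z) = 3/(z^2 + 29). The denominator has no real zeros and deg Q - deg P = 2 ≥ 2, so the integral of f over the upper semicircle |z| = R tends to 0 as R → ∞. Closing the contour in the upper half-plane,
  ∫_{-∞}^{∞} f(x) dx = 2πi · Σ Res(f, z_k)  over the poles with Im z_k > 0.

Zeros of the denominator: z^2 + 29 = 0 gives z = ±sqrt(29)*I.
Upper half-plane: z = sqrt(29)*I (simple).

Each pole is a simple zero of Q(z) = z^2 + 29, so Res(f, z₀) = P(z₀)/Q'(z₀) with P(z) = 3, Q'(z) = 2*z:
  Res(f, sqrt(29)*I) = (3)/(2*sqrt(29)*I) = -3*sqrt(29)*I/58

∫_{-∞}^{∞} f(x) dx = 2πi · (-3*sqrt(29)*I/58) = 3*sqrt(29)*pi/29

Final answer: 3*sqrt(29)*pi/29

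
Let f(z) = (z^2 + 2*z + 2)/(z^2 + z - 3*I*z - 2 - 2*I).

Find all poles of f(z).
The singularities of f are the zeros of the denominator. Factoring,
  z^2 + z - 3*I*z - 2 - 2*I = (z - 2*I)*(z + 1 - I)
so the candidates are z = 2*I, z = -1 + I.

Check the numerator P(z) = z^2 + 2*z + 2 at each one:
  P(2*I) = -2 + 4*I ≠ 0, so z = 2*I is a (simple) pole.
  P(-1 + I) = 0, so the factor (z + 1 - I) cancels and z = -1 + I is only a removable singularity, not a pole.

Poles of f: {2*I}

Final answer: {2*I}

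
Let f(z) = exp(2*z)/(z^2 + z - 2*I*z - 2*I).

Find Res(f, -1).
Write f(z) = P(z)/Q(z) with P(z) = exp(2*z) and Q(z) = z^2 + z - 2*I*z - 2*I.
The denominator factors as Q(z) = (z + 1)*(z - 2*I), so z = -1 is a simple zero of Q and P is analytic there; z = -1 is therefore a simple pole and
  Res(f, z₀) = P(z₀)/Q'(z₀).

Q'(z) = 2*z + 1 - 2*I, so Q'(-1) = -1 - 2*I.
P(-1) = exp(-2).

Res(f, -1) = (exp(-2))/(-1 - 2*I) = (-1/5 + 2*I/5)*exp(-2)

Final answer: (-1/5 + 2*I/5)*exp(-2)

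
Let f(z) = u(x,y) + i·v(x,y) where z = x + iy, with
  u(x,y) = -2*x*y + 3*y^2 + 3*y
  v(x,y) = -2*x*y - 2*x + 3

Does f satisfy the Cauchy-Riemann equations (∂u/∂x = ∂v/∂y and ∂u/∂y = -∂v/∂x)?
∂u/∂x = -2*y
∂v/∂y = -2*x
∂u/∂y = -2*x + 6*y + 3
∂v/∂x = -2*y - 2
∂u/∂x ≠ ∂v/∂y and ∂u/∂y ≠ -∂v/∂x; the Cauchy-Riemann equations are not satisfied, so f is not analytic.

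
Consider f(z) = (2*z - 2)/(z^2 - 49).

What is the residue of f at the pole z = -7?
Write f(z) = P(z)/Q(z) with P(z) = 2*z - 2 and Q(z) = z^2 - 49.
The denominator factors as Q(z) = (z - 7)*(z + 7), so z = -7 is a simple zero of Q and P is analytic there; z = -7 is therefore a simple pole and
  Res(f, z₀) = P(z₀)/Q'(z₀).

Q'(z) = 2*z, so Q'(-7) = -14.
P(-7) = -16.

Res(f, -7) = (-16)/(-14) = 8/7

Final answer: 8/7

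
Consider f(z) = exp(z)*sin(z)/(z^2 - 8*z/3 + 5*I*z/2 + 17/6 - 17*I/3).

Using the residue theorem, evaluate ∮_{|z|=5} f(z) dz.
By the residue theorem, ∮_C f(z) dz = 2πi · (sum of the residues of f at the poles inside |z| = 5).

The denominator factors as (z - 2 - I/2)*(z - 2/3 + 3*I), so the singularities of f are simple poles at z = 2 + I/2, z = 2/3 - 3*I.
  |2 + I/2|² = 17/4 < 25 = 5², so this pole is inside the contour.
  |2/3 - 3*I|² = 85/9 < 25 = 5², so this pole is inside the contour.

With P(z) = exp(z)*sin(z) and Q(z) = z^2 - 8*z/3 + 5*I*z/2 + 17/6 - 17*I/3, each pole is simple, so Res(f, z₀) = P(z₀)/Q'(z₀) with Q'(z) = 2*z - 8/3 + 5*I/2.
  Res(f, 2 + I/2) = P(2 + I/2)/Q'(2 + I/2) = (exp(2 + I/2)*sin(2 + I/2))/(4/3 + 7*I/2) = (48/505 - 126*I/505)*exp(2 + I/2)*sin(2 + I/2)
  Res(f, 2/3 - 3*I) = P(2/3 - 3*I)/Q'(2/3 - 3*I) = (exp(2/3 - 3*I)*sin(2/3 - 3*I))/(-4/3 - 7*I/2) = (-48/505 + 126*I/505)*exp(2/3 - 3*I)*sin(2/3 - 3*I)

Sum of residues inside C: (-48/505 + 126*I/505)*exp(2/3 - 3*I)*sin(2/3 - 3*I) + (48/505 - 126*I/505)*exp(2 + I/2)*sin(2 + I/2)
∮_C f(z) dz = 2πi · ((-48/505 + 126*I/505)*exp(2/3 - 3*I)*sin(2/3 - 3*I) + (48/505 - 126*I/505)*exp(2 + I/2)*sin(2 + I/2)) = pi*(-252/505 - 96*I/505)*exp(2/3 - 3*I)*sin(2/3 - 3*I) + pi*(252/505 + 96*I/505)*exp(2 + I/2)*sin(2 + I/2)

Final answer: pi*(-252/505 - 96*I/505)*exp(2/3 - 3*I)*sin(2/3 - 3*I) + pi*(252/505 + 96*I/505)*exp(2 + I/2)*sin(2 + I/2)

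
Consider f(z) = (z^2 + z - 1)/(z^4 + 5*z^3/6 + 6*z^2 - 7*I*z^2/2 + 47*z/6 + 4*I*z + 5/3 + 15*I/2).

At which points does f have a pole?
The singularities of f are the zeros of the denominator. Factoring,
  z^4 + 5*z^3/6 + 6*z^2 - 7*I*z^2/2 + 47*z/6 + 4*I*z + 5/3 + 15*I/2 = (z - 2/3 - 3*I)*(z - 1/2 + I)*(z + 1 + 2*I)*(z + 1)
so the candidates are z = 2/3 + 3*I, z = 1/2 - I, z = -1 - 2*I, z = -1.

Check the numerator P(z) = z^2 + z - 1 at each one:
  P(2/3 + 3*I) = -80/9 + 7*I ≠ 0, so z = 2/3 + 3*I is a (simple) pole.
  P(1/2 - I) = -5/4 - 2*I ≠ 0, so z = 1/2 - I is a (simple) pole.
  P(-1 - 2*I) = -5 + 2*I ≠ 0, so z = -1 - 2*I is a (simple) pole.
  P(-1) = -1 ≠ 0, so z = -1 is a (simple) pole.

Poles of f: {-1 - 2*I, -1, 1/2 - I, 2/3 + 3*I}

Final answer: {-1 - 2*I, -1, 1/2 - I, 2/3 + 3*I}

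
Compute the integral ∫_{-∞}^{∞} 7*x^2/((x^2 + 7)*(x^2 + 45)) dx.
Let f(z) = 7*z^2/((z^2 + 7)*(z^2 + 45)). The denominator has no real zeros and deg Q - deg P = 2 ≥ 2, so the integral of f over the upper semicircle |z| = R tends to 0 as R → ∞. Closing the contour in the upper half-plane,
  ∫_{-∞}^{∞} f(x) dx = 2πi · Σ Res(f, z_k)  over the poles with Im z_k > 0.

Zeros of the denominator: z^2 + 45 = 0 gives z = ±3*sqrt(5)*I; z^2 + 7 = 0 gives z = ±sqrt(7)*I.
Upper half-plane: z = 3*sqrt(5)*I, z = sqrt(7)*I (simple).

Each pole is a simple zero of Q(z) = z^4 + 52*z^2 + 315, so Res(f, z₀) = P(z₀)/Q'(z₀) with P(z) = 7*z^2, Q'(z) = 4*z^3 + 104*z:
  Res(f, 3*sqrt(5)*I) = (-315)/(-228*sqrt(5)*I) = -21*sqrt(5)*I/76
  Res(f, sqrt(7)*I) = (-49)/(76*sqrt(7)*I) = 7*sqrt(7)*I/76

Sum of residues: 7*I*(-3*sqrt(5) + sqrt(7))/76
∫_{-∞}^{∞} f(x) dx = 2πi · (7*I*(-3*sqrt(5) + sqrt(7))/76) = 7*pi*(-sqrt(7) + 3*sqrt(5))/38

Final answer: 7*pi*(-sqrt(7) + 3*sqrt(5))/38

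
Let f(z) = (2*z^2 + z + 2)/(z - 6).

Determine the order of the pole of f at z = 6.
1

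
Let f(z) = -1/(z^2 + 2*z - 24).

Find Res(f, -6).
Write f(z) = P(z)/Q(z) with P(z) = -1 and Q(z) = z^2 + 2*z - 24.
The denominator factors as Q(z) = (z - 4)*(z + 6), so z = -6 is a simple zero of Q and P is analytic there; z = -6 is therefore a simple pole and
  Res(f, z₀) = P(z₀)/Q'(z₀).

Q'(z) = 2*z + 2, so Q'(-6) = -10.
P(-6) = -1.

Res(f, -6) = (-1)/(-10) = 1/10

Final answer: 1/10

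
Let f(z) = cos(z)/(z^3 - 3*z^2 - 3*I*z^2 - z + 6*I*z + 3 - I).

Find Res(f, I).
Write f(z) = P(z)/Q(z) with P(z) = cos(z) and Q(z) = z^3 - 3*z^2 - 3*I*z^2 - z + 6*I*z + 3 - I.
The denominator factors as Q(z) = (z - 1 - I)*(z - 2 - I)*(z - I), so z = I is a simple zero of Q and P is analytic there; z = I is therefore a simple pole and
  Res(f, z₀) = P(z₀)/Q'(z₀).

Q'(z) = 3*z^2 - 6*z - 6*I*z - 1 + 6*I, so Q'(I) = 2.
P(I) = cosh(1).

Res(f, I) = (cosh(1))/(2) = cosh(1)/2

Final answer: cosh(1)/2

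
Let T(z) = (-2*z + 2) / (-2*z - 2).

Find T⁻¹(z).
Set w = T(z) = (-2*z + 2) / (-2*z - 2) and solve for z:
  w*(-2*z - 2) = -2*z + 2
  -2*w + z*(2 - 2*w) - 2 = 0
  z*(2 - 2*w) = 2*w + 2
  z = (-2*w - 2)/(2*w - 2)
Renaming the variable, T⁻¹(z) = (-2*z - 2)/(2*z - 2) = (-z - 1)/(z - 1).
(Check: ad - bc = 8 ≠ 0, so T is invertible.)

Final answer: (-z - 1)/(z - 1)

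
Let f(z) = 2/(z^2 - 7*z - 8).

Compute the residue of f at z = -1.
-2/9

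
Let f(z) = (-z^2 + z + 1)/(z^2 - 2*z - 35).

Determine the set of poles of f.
The singularities of f are the zeros of the denominator. Factoring,
  z^2 - 2*z - 35 = (z - 7)*(z + 5)
so the candidates are z = 7, z = -5.

Check the numerator P(z) = -z^2 + z + 1 at each one:
  P(7) = -41 ≠ 0, so z = 7 is a (simple) pole.
  P(-5) = -29 ≠ 0, so z = -5 is a (simple) pole.

Poles of f: {-5, 7}

Final answer: {-5, 7}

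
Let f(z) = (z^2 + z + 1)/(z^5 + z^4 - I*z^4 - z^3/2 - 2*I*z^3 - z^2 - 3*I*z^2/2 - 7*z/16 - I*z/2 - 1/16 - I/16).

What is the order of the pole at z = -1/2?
Factor the denominator:
  z^5 + z^4 - I*z^4 - z^3/2 - 2*I*z^3 - z^2 - 3*I*z^2/2 - 7*z/16 - I*z/2 - 1/16 - I/16 = (z + 1/2)^4*(z - 1 - I)

The numerator P(z) = z^2 + z + 1 has P(-1/2) = 3/4 ≠ 0, so no factor of (z + 1/2) cancels.
Near z = -1/2 we can therefore write f(z) = g(z)/(z + 1/2)^4 with g analytic at -1/2 and g(-1/2) ≠ 0 (g is the numerator divided by the remaining denominator factors).

Hence z = -1/2 is a pole of order 4.

Final answer: 4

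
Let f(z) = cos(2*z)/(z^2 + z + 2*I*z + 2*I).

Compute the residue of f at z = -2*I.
Write f(z) = P(z)/Q(z) with P(z) = cos(2*z) and Q(z) = z^2 + z + 2*I*z + 2*I.
The denominator factors as Q(z) = (z + 2*I)*(z + 1), so z = -2*I is a simple zero of Q and P is analytic there; z = -2*I is therefore a simple pole and
  Res(f, z₀) = P(z₀)/Q'(z₀).

Q'(z) = 2*z + 1 + 2*I, so Q'(-2*I) = 1 - 2*I.
P(-2*I) = cosh(4).

Res(f, -2*I) = (cosh(4))/(1 - 2*I) = (1/5 + 2*I/5)*cosh(4)

Final answer: (1/5 + 2*I/5)*cosh(4)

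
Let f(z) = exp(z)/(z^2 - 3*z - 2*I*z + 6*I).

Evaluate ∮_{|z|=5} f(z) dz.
By the residue theorem, ∮_C f(z) dz = 2πi · (sum of the residues of f at the poles inside |z| = 5).

The denominator factors as (z - 3)*(z - 2*I), so the singularities of f are simple poles at z = 3, z = 2*I.
  |3|² = 9 < 25 = 5², so this pole is inside the contour.
  |2*I|² = 4 < 25 = 5², so this pole is inside the contour.

With P(z) = exp(z) and Q(z) = z^2 - 3*z - 2*I*z + 6*I, each pole is simple, so Res(f, z₀) = P(z₀)/Q'(z₀) with Q'(z) = 2*z - 3 - 2*I.
  Res(f, 3) = P(3)/Q'(3) = (exp(3))/(3 - 2*I) = (3/13 + 2*I/13)*exp(3)
  Res(f, 2*I) = P(2*I)/Q'(2*I) = (exp(2*I))/(-3 + 2*I) = (-3/13 - 2*I/13)*exp(2*I)

Sum of residues inside C: (-3/13 - 2*I/13)*exp(2*I) + (3/13 + 2*I/13)*exp(3)
∮_C f(z) dz = 2πi · ((-3/13 - 2*I/13)*exp(2*I) + (3/13 + 2*I/13)*exp(3)) = pi*(4/13 - 6*I/13)*exp(2*I) + pi*(-4/13 + 6*I/13)*exp(3)

Final answer: pi*(4/13 - 6*I/13)*exp(2*I) + pi*(-4/13 + 6*I/13)*exp(3)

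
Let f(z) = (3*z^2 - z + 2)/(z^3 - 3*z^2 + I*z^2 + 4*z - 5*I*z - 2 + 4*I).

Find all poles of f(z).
The singularities of f are the zeros of the denominator. Factoring,
  z^3 - 3*z^2 + I*z^2 + 4*z - 5*I*z - 2 + 4*I = (z - 1)*(z + 2*I)*(z - 2 - I)
so the candidates are z = 1, z = -2*I, z = 2 + I.

Check the numerator P(z) = 3*z^2 - z + 2 at each one:
  P(1) = 4 ≠ 0, so z = 1 is a (simple) pole.
  P(-2*I) = -10 + 2*I ≠ 0, so z = -2*I is a (simple) pole.
  P(2 + I) = 9 + 11*I ≠ 0, so z = 2 + I is a (simple) pole.

Poles of f: {-2*I, 1, 2 + I}

Final answer: {-2*I, 1, 2 + I}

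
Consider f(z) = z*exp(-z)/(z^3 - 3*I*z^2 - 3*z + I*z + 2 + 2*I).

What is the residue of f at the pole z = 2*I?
Write f(z) = P(z)/Q(z) with P(z) = z*exp(-z) and Q(z) = z^3 - 3*I*z^2 - 3*z + I*z + 2 + 2*I.
The denominator factors as Q(z) = (z + 1 - I)*(z - 2*I)*(z - 1), so z = 2*I is a simple zero of Q and P is analytic there; z = 2*I is therefore a simple pole and
  Res(f, z₀) = P(z₀)/Q'(z₀).

Q'(z) = 3*z^2 - 6*I*z - 3 + I, so Q'(2*I) = -3 + I.
P(2*I) = 2*I*exp(-2*I).

Res(f, 2*I) = (2*I*exp(-2*I))/(-3 + I) = (1/5 - 3*I/5)*exp(-2*I)

Final answer: (1/5 - 3*I/5)*exp(-2*I)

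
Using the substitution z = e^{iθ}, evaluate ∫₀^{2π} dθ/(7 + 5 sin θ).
Call the integral J. The integrand is 2π-periodic and we integrate over a full period, so shifting θ does not change the value (θ → θ + π/2 turns sin θ into cos θ). Hence
  J = ∫₀^{2π} dθ/(7 + 5 cos θ).
Put z = e^{iθ}: then cos θ = (z + 1/z)/2, dθ = dz/(iz), and z runs once counterclockwise around |z| = 1:
  J = ∮_{|z|=1} 1/(7 + 5*(z + 1/z)/2) · dz/(iz) = (2/i) ∮_{|z|=1} dz/(5*z^2 + 14*z + 5).
The roots of 5*z^2 + 14*z + 5 are z = (-7 ± sqrt(7^2 - 5^2))/5, with sqrt(24) = 2*sqrt(6); their product is 1, so only z₊ = -7/5 + 2*sqrt(6)/5 lies inside the unit circle (z₋ = -7/5 - 2*sqrt(6)/5 lies outside).
z₊ is a simple zero of q(z) = 5*z^2 + 14*z + 5, so Res(1/q, z₊) = 1/q'(z₊) with q'(z) = 10*z + 14; and q'(z₊) = 5*(z₊ - z₋) = 4*sqrt(6).
Therefore J = (2/i) · 2πi · 1/(4*sqrt(6)) = 2*pi/(2*sqrt(6)) = sqrt(6)*pi/6

Final answer: sqrt(6)*pi/6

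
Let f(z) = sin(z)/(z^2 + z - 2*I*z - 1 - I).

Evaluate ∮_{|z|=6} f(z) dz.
By the residue theorem, ∮_C f(z) dz = 2πi · (sum of the residues of f at the poles inside |z| = 6).

The denominator factors as (z - I)*(z + 1 - I), so the singularities of f are simple poles at z = I, z = -1 + I.
  |I|² = 1 < 36 = 6², so this pole is inside the contour.
  |-1 + I|² = 2 < 36 = 6², so this pole is inside the contour.

With P(z) = sin(z) and Q(z) = z^2 + z - 2*I*z - 1 - I, each pole is simple, so Res(f, z₀) = P(z₀)/Q'(z₀) with Q'(z) = 2*z + 1 - 2*I.
  Res(f, I) = P(I)/Q'(I) = (I*sinh(1))/(1) = I*sinh(1)
  Res(f, -1 + I) = P(-1 + I)/Q'(-1 + I) = (-sin(1 - I))/(-1) = sin(1 - I)

Sum of residues inside C: sin(1 - I) + I*sinh(1)
∮_C f(z) dz = 2πi · (sin(1 - I) + I*sinh(1)) = -2*pi*sinh(1) + 2*I*pi*sin(1 - I)

Final answer: -2*pi*sinh(1) + 2*I*pi*sin(1 - I)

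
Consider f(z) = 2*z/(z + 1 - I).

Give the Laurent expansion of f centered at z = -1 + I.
Put w = z - (-1 + I), i.e. z = w - 1 + I. The denominator is w, so it suffices to rewrite the numerator in powers of w.

P(z) = 2*z
P(w - 1 + I) = -2 + 2*I + 2*w

Dividing each term by w:
  f = (-2 + 2*I)/w + 2

Substituting back w = z + 1 - I:
  f(z) = (-2 + 2*I)/(z + 1 - I) + 2

The series is finite because the numerator is a polynomial; the negative powers form the principal part, and the coefficient of 1/(z + 1 - I) gives Res(f, -1 + I) = -2 + 2*I.

Final answer: (-2 + 2*I)/(z + 1 - I) + 2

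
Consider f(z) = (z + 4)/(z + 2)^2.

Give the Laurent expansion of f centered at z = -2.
2/(z + 2)^2 + 1/(z + 2)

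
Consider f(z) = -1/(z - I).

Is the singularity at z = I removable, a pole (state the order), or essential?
Write f(z) = g(z)/(z - I) with g(z) = -1.
g is entire and g(I) = -1 ≠ 0, so no factor of (z - I) cancels: the Laurent expansion of f about z = I starts at the power -1, i.e. lim_{z→z₀} (z - z₀) f(z) = -1 is finite and nonzero.
So z = I is a pole of order 1.

Final answer: pole of order 1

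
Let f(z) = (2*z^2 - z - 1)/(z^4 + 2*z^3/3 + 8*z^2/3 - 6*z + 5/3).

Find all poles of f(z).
The singularities of f are the zeros of the denominator. Factoring,
  z^4 + 2*z^3/3 + 8*z^2/3 - 6*z + 5/3 = (z + 1 + 2*I)*(z - 1)*(z - 1/3)*(z + 1 - 2*I)
so the candidates are z = -1 - 2*I, z = 1, z = 1/3, z = -1 + 2*I.

Check the numerator P(z) = 2*z^2 - z - 1 at each one:
  P(-1 - 2*I) = -6 + 10*I ≠ 0, so z = -1 - 2*I is a (simple) pole.
  P(1) = 0, so the factor (z - 1) cancels and z = 1 is only a removable singularity, not a pole.
  P(1/3) = -10/9 ≠ 0, so z = 1/3 is a (simple) pole.
  P(-1 + 2*I) = -6 - 10*I ≠ 0, so z = -1 + 2*I is a (simple) pole.

Poles of f: {-1 - 2*I, -1 + 2*I, 1/3}

Final answer: {-1 - 2*I, -1 + 2*I, 1/3}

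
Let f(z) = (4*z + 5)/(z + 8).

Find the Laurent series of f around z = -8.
-27/(z + 8) + 4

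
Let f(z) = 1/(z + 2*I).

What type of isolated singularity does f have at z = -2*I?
pole of order 1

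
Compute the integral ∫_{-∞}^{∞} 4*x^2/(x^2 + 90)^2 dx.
Let f(z) = 4*z^2/(z^2 + 90)^2. The denominator has no real zeros and deg Q - deg P = 2 ≥ 2, so the integral of f over the upper semicircle |z| = R tends to 0 as R → ∞. Closing the contour in the upper half-plane,
  ∫_{-∞}^{∞} f(x) dx = 2πi · Σ Res(f, z_k)  over the poles with Im z_k > 0.

Zeros of the denominator: z^2 + 90 = 0 gives z = ±3*sqrt(10)*I.
Upper half-plane: z = 3*sqrt(10)*I (a pole of order 2).

Write f(z) = g(z)/(z - 3*sqrt(10)*I)^2 with g(z) = 4*z^2/(z + 3*sqrt(10)*I)^2. For a double pole, Res(f, z₀) = g'(z₀):
  g'(z) = 24*sqrt(10)*I*z/(z + 3*sqrt(10)*I)^3
  Res(f, 3*sqrt(10)*I) = g'(3*sqrt(10)*I) = -sqrt(10)*I/30

∫_{-∞}^{∞} f(x) dx = 2πi · (-sqrt(10)*I/30) = sqrt(10)*pi/15

Final answer: sqrt(10)*pi/15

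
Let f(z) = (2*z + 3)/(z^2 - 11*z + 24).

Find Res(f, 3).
Write f(z) = P(z)/Q(z) with P(z) = 2*z + 3 and Q(z) = z^2 - 11*z + 24.
The denominator factors as Q(z) = (z - 3)*(z - 8), so z = 3 is a simple zero of Q and P is analytic there; z = 3 is therefore a simple pole and
  Res(f, z₀) = P(z₀)/Q'(z₀).

Q'(z) = 2*z - 11, so Q'(3) = -5.
P(3) = 9.

Res(f, 3) = (9)/(-5) = -9/5

Final answer: -9/5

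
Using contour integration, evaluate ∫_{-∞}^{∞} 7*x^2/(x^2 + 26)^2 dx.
Let f(z) = 7*z^2/(z^2 + 26)^2. The denominator has no real zeros and deg Q - deg P = 2 ≥ 2, so the integral of f over the upper semicircle |z| = R tends to 0 as R → ∞. Closing the contour in the upper half-plane,
  ∫_{-∞}^{∞} f(x) dx = 2πi · Σ Res(f, z_k)  over the poles with Im z_k > 0.

Zeros of the denominator: z^2 + 26 = 0 gives z = ±sqrt(26)*I.
Upper half-plane: z = sqrt(26)*I (a pole of order 2).

Write f(z) = g(z)/(z - sqrt(26)*I)^2 with g(z) = 7*z^2/(z + sqrt(26)*I)^2. For a double pole, Res(f, z₀) = g'(z₀):
  g'(z) = 14*sqrt(26)*I*z/(z + sqrt(26)*I)^3
  Res(f, sqrt(26)*I) = g'(sqrt(26)*I) = -7*sqrt(26)*I/104

∫_{-∞}^{∞} f(x) dx = 2πi · (-7*sqrt(26)*I/104) = 7*sqrt(26)*pi/52

Final answer: 7*sqrt(26)*pi/52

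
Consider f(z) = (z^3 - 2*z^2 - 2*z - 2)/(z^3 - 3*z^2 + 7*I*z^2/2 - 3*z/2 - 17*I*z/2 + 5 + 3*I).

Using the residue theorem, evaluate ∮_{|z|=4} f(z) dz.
pi*(7 + 2*I)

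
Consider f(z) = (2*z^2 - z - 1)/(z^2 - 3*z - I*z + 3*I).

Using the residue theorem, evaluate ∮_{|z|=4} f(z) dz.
By the residue theorem, ∮_C f(z) dz = 2πi · (sum of the residues of f at the poles inside |z| = 4).

The denominator factors as (z - I)*(z - 3), so the singularities of f are simple poles at z = I, z = 3.
  |I|² = 1 < 16 = 4², so this pole is inside the contour.
  |3|² = 9 < 16 = 4², so this pole is inside the contour.

With P(z) = 2*z^2 - z - 1 and Q(z) = z^2 - 3*z - I*z + 3*I, each pole is simple, so Res(f, z₀) = P(z₀)/Q'(z₀) with Q'(z) = 2*z - 3 - I.
  Res(f, I) = P(I)/Q'(I) = (-3 - I)/(-3 + I) = 4/5 + 3*I/5
  Res(f, 3) = P(3)/Q'(3) = (14)/(3 - I) = 21/5 + 7*I/5

Sum of residues inside C: 5 + 2*I
∮_C f(z) dz = 2πi · (5 + 2*I) = pi*(-4 + 10*I)

Final answer: pi*(-4 + 10*I)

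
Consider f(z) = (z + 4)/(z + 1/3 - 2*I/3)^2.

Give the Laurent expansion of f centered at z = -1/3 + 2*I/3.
Put w = z - (-1/3 + 2*I/3), i.e. z = w - 1/3 + 2*I/3. The denominator is w^2, so it suffices to rewrite the numerator in powers of w.

P(z) = z + 4
P(w - 1/3 + 2*I/3) = 11/3 + 2*I/3 + w

Dividing each term by w^2:
  f = (11/3 + 2*I/3)/w^2 + 1/w

Substituting back w = z + 1/3 - 2*I/3:
  f(z) = (11/3 + 2*I/3)/(z + 1/3 - 2*I/3)^2 + 1/(z + 1/3 - 2*I/3)

The series is finite because the numerator is a polynomial; the negative powers form the principal part, and the coefficient of 1/(z + 1/3 - 2*I/3) gives Res(f, -1/3 + 2*I/3) = 1.

Final answer: (11/3 + 2*I/3)/(z + 1/3 - 2*I/3)^2 + 1/(z + 1/3 - 2*I/3)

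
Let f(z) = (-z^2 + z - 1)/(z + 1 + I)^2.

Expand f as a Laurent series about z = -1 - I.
Put w = z - (-1 - I), i.e. z = w - 1 - I. The denominator is w^2, so it suffices to rewrite the numerator in powers of w.

P(z) = -z^2 + z - 1
P(w - 1 - I) = -2 - 3*I + (3 + 2*I)*w - w^2

Dividing each term by w^2:
  f = (-2 - 3*I)/w^2 + (3 + 2*I)/w - 1

Substituting back w = z + 1 + I:
  f(z) = (-2 - 3*I)/(z + 1 + I)^2 + (3 + 2*I)/(z + 1 + I) - 1

The series is finite because the numerator is a polynomial; the negative powers form the principal part, and the coefficient of 1/(z + 1 + I) gives Res(f, -1 - I) = 3 + 2*I.

Final answer: (-2 - 3*I)/(z + 1 + I)^2 + (3 + 2*I)/(z + 1 + I) - 1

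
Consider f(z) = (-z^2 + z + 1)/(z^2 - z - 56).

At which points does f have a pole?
The singularities of f are the zeros of the denominator. Factoring,
  z^2 - z - 56 = (z + 7)*(z - 8)
so the candidates are z = -7, z = 8.

Check the numerator P(z) = -z^2 + z + 1 at each one:
  P(-7) = -55 ≠ 0, so z = -7 is a (simple) pole.
  P(8) = -55 ≠ 0, so z = 8 is a (simple) pole.

Poles of f: {-7, 8}

Final answer: {-7, 8}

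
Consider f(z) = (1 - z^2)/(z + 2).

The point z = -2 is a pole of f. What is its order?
Factor the denominator:
  z + 2 = (z + 2)

The numerator P(z) = 1 - z^2 has P(-2) = -3 ≠ 0, so no factor of (z + 2) cancels.
Near z = -2 we can therefore write f(z) = g(z)/(z + 2) with g analytic at -2 and g(-2) ≠ 0 (g is just the numerator).

Hence z = -2 is a pole of order 1.

Final answer: 1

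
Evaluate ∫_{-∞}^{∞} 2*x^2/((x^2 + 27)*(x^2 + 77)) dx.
Let f(z) = 2*z^2/((z^2 + 27)*(z^2 + 77)). The denominator has no real zeros and deg Q - deg P = 2 ≥ 2, so the integral of f over the upper semicircle |z| = R tends to 0 as R → ∞. Closing the contour in the upper half-plane,
  ∫_{-∞}^{∞} f(x) dx = 2πi · Σ Res(f, z_k)  over the poles with Im z_k > 0.

Zeros of the denominator: z^2 + 77 = 0 gives z = ±sqrt(77)*I; z^2 + 27 = 0 gives z = ±3*sqrt(3)*I.
Upper half-plane: z = 3*sqrt(3)*I, z = sqrt(77)*I (simple).

Each pole is a simple zero of Q(z) = z^4 + 104*z^2 + 2079, so Res(f, z₀) = P(z₀)/Q'(z₀) with P(z) = 2*z^2, Q'(z) = 4*z^3 + 208*z:
  Res(f, 3*sqrt(3)*I) = (-54)/(300*sqrt(3)*I) = 3*sqrt(3)*I/50
  Res(f, sqrt(77)*I) = (-154)/(-100*sqrt(77)*I) = -sqrt(77)*I/50

Sum of residues: I*(-sqrt(77) + 3*sqrt(3))/50
∫_{-∞}^{∞} f(x) dx = 2πi · (I*(-sqrt(77) + 3*sqrt(3))/50) = pi*(-3*sqrt(3) + sqrt(77))/25

Final answer: pi*(-3*sqrt(3) + sqrt(77))/25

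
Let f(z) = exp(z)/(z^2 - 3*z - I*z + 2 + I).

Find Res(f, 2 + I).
Write f(z) = P(z)/Q(z) with P(z) = exp(z) and Q(z) = z^2 - 3*z - I*z + 2 + I.
The denominator factors as Q(z) = (z - 2 - I)*(z - 1), so z = 2 + I is a simple zero of Q and P is analytic there; z = 2 + I is therefore a simple pole and
  Res(f, z₀) = P(z₀)/Q'(z₀).

Q'(z) = 2*z - 3 - I, so Q'(2 + I) = 1 + I.
P(2 + I) = exp(2 + I).

Res(f, 2 + I) = (exp(2 + I))/(1 + I) = (1/2 - I/2)*exp(2 + I)

Final answer: (1/2 - I/2)*exp(2 + I)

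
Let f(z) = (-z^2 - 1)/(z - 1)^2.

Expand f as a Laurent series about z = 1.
-2/(z - 1)^2 - 2/(z - 1) - 1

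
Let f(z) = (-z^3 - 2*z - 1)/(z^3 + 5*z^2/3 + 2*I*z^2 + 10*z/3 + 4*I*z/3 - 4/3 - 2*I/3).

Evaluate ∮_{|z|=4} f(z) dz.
By the residue theorem, ∮_C f(z) dz = 2πi · (sum of the residues of f at the poles inside |z| = 4).

The denominator factors as (z + 1 - I)*(z - 1/3)*(z + 1 + 3*I), so the singularities of f are simple poles at z = -1 + I, z = 1/3, z = -1 - 3*I.
  |-1 + I|² = 2 < 16 = 4², so this pole is inside the contour.
  |1/3|² = 1/9 < 16 = 4², so this pole is inside the contour.
  |-1 - 3*I|² = 10 < 16 = 4², so this pole is inside the contour.

With P(z) = -z^3 - 2*z - 1 and Q(z) = z^3 + 5*z^2/3 + 2*I*z^2 + 10*z/3 + 4*I*z/3 - 4/3 - 2*I/3, each pole is simple, so Res(f, z₀) = P(z₀)/Q'(z₀) with Q'(z) = 3*z^2 + 10*z/3 + 4*I*z + 10/3 + 4*I/3.
  Res(f, -1 + I) = P(-1 + I)/Q'(-1 + I) = (-1 - 4*I)/(-4 - 16*I/3) = 57/100 + 6*I/25
  Res(f, 1/3) = P(1/3)/Q'(1/3) = (-46/27)/(43/9 + 8*I/3) = -1978/7275 + 368*I/2425
  Res(f, -1 - 3*I) = P(-1 - 3*I)/Q'(-1 - 3*I) = (-25 - 12*I)/(-12 + 16*I/3) = 531/388 + 156*I/97

Sum of residues inside C: 5/3 + 2*I
∮_C f(z) dz = 2πi · (5/3 + 2*I) = pi*(-4 + 10*I/3)

Final answer: pi*(-4 + 10*I/3)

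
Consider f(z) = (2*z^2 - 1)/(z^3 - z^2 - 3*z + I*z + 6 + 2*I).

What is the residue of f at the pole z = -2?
91/170 - 7*I/170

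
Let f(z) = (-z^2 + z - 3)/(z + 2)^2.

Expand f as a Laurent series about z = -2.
-9/(z + 2)^2 + 5/(z + 2) - 1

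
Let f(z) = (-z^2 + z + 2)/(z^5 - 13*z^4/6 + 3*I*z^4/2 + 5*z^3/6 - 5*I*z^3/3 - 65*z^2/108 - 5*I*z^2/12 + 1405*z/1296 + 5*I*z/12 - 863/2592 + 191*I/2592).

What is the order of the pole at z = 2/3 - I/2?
4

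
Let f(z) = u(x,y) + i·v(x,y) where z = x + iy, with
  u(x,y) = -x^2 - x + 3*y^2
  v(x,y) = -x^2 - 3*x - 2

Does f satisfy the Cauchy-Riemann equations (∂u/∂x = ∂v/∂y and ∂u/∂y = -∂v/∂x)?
∂u/∂x = -2*x - 1
∂v/∂y = 0
∂u/∂y = 6*y
∂v/∂x = -2*x - 3
∂u/∂x ≠ ∂v/∂y and ∂u/∂y ≠ -∂v/∂x; the Cauchy-Riemann equations are not satisfied, so f is not analytic.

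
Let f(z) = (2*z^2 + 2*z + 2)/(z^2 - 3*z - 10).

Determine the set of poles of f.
The singularities of f are the zeros of the denominator. Factoring,
  z^2 - 3*z - 10 = (z - 5)*(z + 2)
so the candidates are z = 5, z = -2.

Check the numerator P(z) = 2*z^2 + 2*z + 2 at each one:
  P(5) = 62 ≠ 0, so z = 5 is a (simple) pole.
  P(-2) = 6 ≠ 0, so z = -2 is a (simple) pole.

Poles of f: {-2, 5}

Final answer: {-2, 5}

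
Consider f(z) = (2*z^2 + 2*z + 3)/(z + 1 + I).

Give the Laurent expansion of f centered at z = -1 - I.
Put w = z - (-1 - I), i.e. z = w - 1 - I. The denominator is w, so it suffices to rewrite the numerator in powers of w.

P(z) = 2*z^2 + 2*z + 3
P(w - 1 - I) = 1 + 2*I + (-2 - 4*I)*w + 2*w^2

Dividing each term by w:
  f = (1 + 2*I)/w - 2 - 4*I + 2*w

Substituting back w = z + 1 + I:
  f(z) = (1 + 2*I)/(z + 1 + I) - 2 - 4*I + 2*(z + 1 + I)

The series is finite because the numerator is a polynomial; the negative powers form the principal part, and the coefficient of 1/(z + 1 + I) gives Res(f, -1 - I) = 1 + 2*I.

Final answer: (1 + 2*I)/(z + 1 + I) - 2 - 4*I + 2*(z + 1 + I)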